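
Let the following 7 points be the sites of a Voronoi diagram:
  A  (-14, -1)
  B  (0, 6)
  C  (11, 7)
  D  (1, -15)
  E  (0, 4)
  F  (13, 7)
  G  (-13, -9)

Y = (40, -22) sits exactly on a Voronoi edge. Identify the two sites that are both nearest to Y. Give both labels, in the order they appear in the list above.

Squared distances from Y to each site:
|YA|² = (40−(-14))² + (-22−(-1))² = 2916 + 441 = 3357
|YB|² = (40−0)² + (-22−6)² = 1600 + 784 = 2384
|YC|² = (40−11)² + (-22−7)² = 841 + 841 = 1682
|YD|² = (40−1)² + (-22−(-15))² = 1521 + 49 = 1570
|YE|² = (40−0)² + (-22−4)² = 1600 + 676 = 2276
|YF|² = (40−13)² + (-22−7)² = 729 + 841 = 1570
|YG|² = (40−(-13))² + (-22−(-9))² = 2809 + 169 = 2978
Y is equidistant from D and F (both at squared distance 1570), and every other site is strictly farther — so Y lies on the D–F Voronoi edge.

D and F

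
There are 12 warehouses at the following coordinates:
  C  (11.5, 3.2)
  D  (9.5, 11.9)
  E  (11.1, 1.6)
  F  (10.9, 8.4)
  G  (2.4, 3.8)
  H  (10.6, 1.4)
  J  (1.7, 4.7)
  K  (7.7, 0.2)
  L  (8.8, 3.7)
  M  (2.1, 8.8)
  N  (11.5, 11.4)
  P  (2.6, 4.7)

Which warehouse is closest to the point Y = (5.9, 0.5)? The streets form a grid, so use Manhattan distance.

d(Y,C) = |5.9−11.5| + |0.5−3.2| = 5.6 + 2.7 = 8.3
d(Y,D) = |5.9−9.5| + |0.5−11.9| = 3.6 + 11.4 = 15
d(Y,E) = |5.9−11.1| + |0.5−1.6| = 5.2 + 1.1 = 6.3
d(Y,F) = |5.9−10.9| + |0.5−8.4| = 5 + 7.9 = 12.9
d(Y,G) = |5.9−2.4| + |0.5−3.8| = 3.5 + 3.3 = 6.8
d(Y,H) = |5.9−10.6| + |0.5−1.4| = 4.7 + 0.9 = 5.6
d(Y,J) = |5.9−1.7| + |0.5−4.7| = 4.2 + 4.2 = 8.4
d(Y,K) = |5.9−7.7| + |0.5−0.2| = 1.8 + 0.3 = 2.1
d(Y,L) = |5.9−8.8| + |0.5−3.7| = 2.9 + 3.2 = 6.1
d(Y,M) = |5.9−2.1| + |0.5−8.8| = 3.8 + 8.3 = 12.1
d(Y,N) = |5.9−11.5| + |0.5−11.4| = 5.6 + 10.9 = 16.5
d(Y,P) = |5.9−2.6| + |0.5−4.7| = 3.3 + 4.2 = 7.5
The smallest is to K, so Y lies in the Voronoi region of K.

K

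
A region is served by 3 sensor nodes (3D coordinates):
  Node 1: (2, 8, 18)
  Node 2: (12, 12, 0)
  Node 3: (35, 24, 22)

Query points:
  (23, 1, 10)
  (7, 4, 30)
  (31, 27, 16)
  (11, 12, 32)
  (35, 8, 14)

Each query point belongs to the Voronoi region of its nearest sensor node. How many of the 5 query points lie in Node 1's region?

(23, 1, 10) — d² to each: Node 1:554, Node 2:342, Node 3:817 → nearest is Node 2
(7, 4, 30) — d² to each: Node 1:185, Node 2:989, Node 3:1248 → nearest is Node 1
(31, 27, 16) — d² to each: Node 1:1206, Node 2:842, Node 3:61 → nearest is Node 3
(11, 12, 32) — d² to each: Node 1:293, Node 2:1025, Node 3:820 → nearest is Node 1
(35, 8, 14) — d² to each: Node 1:1105, Node 2:741, Node 3:320 → nearest is Node 3
2 of the 5 points have Node 1 as nearest.

2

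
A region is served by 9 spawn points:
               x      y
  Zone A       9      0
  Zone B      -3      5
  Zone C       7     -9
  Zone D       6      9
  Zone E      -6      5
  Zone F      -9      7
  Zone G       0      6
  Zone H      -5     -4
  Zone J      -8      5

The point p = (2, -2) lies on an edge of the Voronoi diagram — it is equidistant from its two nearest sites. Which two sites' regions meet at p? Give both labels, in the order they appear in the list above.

Zone A and Zone H

Squared distances from p to each site:
d²(p, Zone A) = 49 + 4 = 53
d²(p, Zone B) = 25 + 49 = 74
d²(p, Zone C) = 25 + 49 = 74
d²(p, Zone D) = 16 + 121 = 137
d²(p, Zone E) = 64 + 49 = 113
d²(p, Zone F) = 121 + 81 = 202
d²(p, Zone G) = 4 + 64 = 68
d²(p, Zone H) = 49 + 4 = 53
d²(p, Zone J) = 100 + 49 = 149
p is equidistant from Zone A and Zone H (both at squared distance 53), and every other site is strictly farther — so p lies on the Zone A–Zone H Voronoi edge.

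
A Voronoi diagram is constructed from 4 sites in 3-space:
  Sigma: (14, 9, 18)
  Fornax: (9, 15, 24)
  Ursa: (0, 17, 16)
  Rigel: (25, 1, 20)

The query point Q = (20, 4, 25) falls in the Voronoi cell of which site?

Rigel

Since √ is increasing, it suffices to compare squared distances:
d²(Q, Sigma) = (20−14)² + (4−9)² + (25−18)² = 36 + 25 + 49 = 110
d²(Q, Fornax) = (20−9)² + (4−15)² + (25−24)² = 121 + 121 + 1 = 243
d²(Q, Ursa) = (20−0)² + (4−17)² + (25−16)² = 400 + 169 + 81 = 650
d²(Q, Rigel) = (20−25)² + (4−1)² + (25−20)² = 25 + 9 + 25 = 59
The smallest is to Rigel, so Q lies in the Voronoi region of Rigel.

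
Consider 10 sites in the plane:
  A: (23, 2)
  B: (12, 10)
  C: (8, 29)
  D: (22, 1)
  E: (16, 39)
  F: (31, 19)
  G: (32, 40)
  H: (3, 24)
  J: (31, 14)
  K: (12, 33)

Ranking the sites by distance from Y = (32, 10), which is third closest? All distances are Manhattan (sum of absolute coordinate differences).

A

d(Y,A) = |32−23| + |10−2| = 9 + 8 = 17
d(Y,B) = |32−12| + |10−10| = 20 + 0 = 20
d(Y,C) = |32−8| + |10−29| = 24 + 19 = 43
d(Y,D) = |32−22| + |10−1| = 10 + 9 = 19
d(Y,E) = |32−16| + |10−39| = 16 + 29 = 45
d(Y,F) = |32−31| + |10−19| = 1 + 9 = 10
d(Y,G) = |32−32| + |10−40| = 0 + 30 = 30
d(Y,H) = |32−3| + |10−24| = 29 + 14 = 43
d(Y,J) = |32−31| + |10−14| = 1 + 4 = 5
d(Y,K) = |32−12| + |10−33| = 20 + 23 = 43
Sorted ascending: J, F, A, D, … — the third-nearest is A.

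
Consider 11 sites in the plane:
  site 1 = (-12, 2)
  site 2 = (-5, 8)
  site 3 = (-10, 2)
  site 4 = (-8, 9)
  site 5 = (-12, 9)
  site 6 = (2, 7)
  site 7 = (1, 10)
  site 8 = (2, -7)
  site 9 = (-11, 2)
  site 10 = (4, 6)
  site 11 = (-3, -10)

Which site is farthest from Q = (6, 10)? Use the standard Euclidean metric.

site 11

Compare squared distances (the ordering matches that of the actual distances):
d²(Q, site 1) = 324 + 64 = 388
d²(Q, site 2) = 121 + 4 = 125
d²(Q, site 3) = 256 + 64 = 320
d²(Q, site 4) = 196 + 1 = 197
d²(Q, site 5) = 324 + 1 = 325
d²(Q, site 6) = 16 + 9 = 25
d²(Q, site 7) = 25 + 0 = 25
d²(Q, site 8) = 16 + 289 = 305
d²(Q, site 9) = 289 + 64 = 353
d²(Q, site 10) = 4 + 16 = 20
d²(Q, site 11) = 81 + 400 = 481
The largest is to site 11.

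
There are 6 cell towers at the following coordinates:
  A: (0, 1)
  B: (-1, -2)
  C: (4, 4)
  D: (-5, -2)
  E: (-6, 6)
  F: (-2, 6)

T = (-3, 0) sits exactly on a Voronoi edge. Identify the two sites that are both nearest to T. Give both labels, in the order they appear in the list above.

Squared distances from T to each site:
|TA|² = 9 + 1 = 10
|TB|² = 4 + 4 = 8
|TC|² = 49 + 16 = 65
|TD|² = 4 + 4 = 8
|TE|² = 9 + 36 = 45
|TF|² = 1 + 36 = 37
T is equidistant from B and D (both at squared distance 8), and every other site is strictly farther — so T lies on the B–D Voronoi edge.

B and D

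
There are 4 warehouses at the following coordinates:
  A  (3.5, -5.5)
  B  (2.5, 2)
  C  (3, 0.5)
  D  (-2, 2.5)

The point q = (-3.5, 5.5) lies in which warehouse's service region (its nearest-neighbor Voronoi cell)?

D

Since √ is increasing, it suffices to compare squared distances:
|qA|² = (-3.5−3.5)² + (5.5−(-5.5))² = 49 + 121 = 170
|qB|² = (-3.5−2.5)² + (5.5−2)² = 36 + 12.25 = 48.25
|qC|² = (-3.5−3)² + (5.5−0.5)² = 42.25 + 25 = 67.25
|qD|² = (-3.5−(-2))² + (5.5−2.5)² = 2.25 + 9 = 11.25
D is nearest.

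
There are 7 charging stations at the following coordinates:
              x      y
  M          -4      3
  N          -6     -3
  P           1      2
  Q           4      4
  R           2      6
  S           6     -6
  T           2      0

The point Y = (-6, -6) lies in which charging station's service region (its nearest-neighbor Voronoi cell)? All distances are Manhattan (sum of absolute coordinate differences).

N

d(Y,M) = |-6−(-4)| + |-6−3| = 2 + 9 = 11
d(Y,N) = |-6−(-6)| + |-6−(-3)| = 0 + 3 = 3
d(Y,P) = |-6−1| + |-6−2| = 7 + 8 = 15
d(Y,Q) = |-6−4| + |-6−4| = 10 + 10 = 20
d(Y,R) = |-6−2| + |-6−6| = 8 + 12 = 20
d(Y,S) = |-6−6| + |-6−(-6)| = 12 + 0 = 12
d(Y,T) = |-6−2| + |-6−0| = 8 + 6 = 14
N is nearest.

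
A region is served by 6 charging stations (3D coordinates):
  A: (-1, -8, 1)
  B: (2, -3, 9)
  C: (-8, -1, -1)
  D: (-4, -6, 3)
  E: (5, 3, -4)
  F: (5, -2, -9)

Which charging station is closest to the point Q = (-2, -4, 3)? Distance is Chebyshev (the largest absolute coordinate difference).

d(Q,A) = max(1, 4, 2) = 4
d(Q,B) = max(4, 1, 6) = 6
d(Q,C) = max(6, 3, 4) = 6
d(Q,D) = max(2, 2, 0) = 2
d(Q,E) = max(7, 7, 7) = 7
d(Q,F) = max(7, 2, 12) = 12
Minimum is at D.

D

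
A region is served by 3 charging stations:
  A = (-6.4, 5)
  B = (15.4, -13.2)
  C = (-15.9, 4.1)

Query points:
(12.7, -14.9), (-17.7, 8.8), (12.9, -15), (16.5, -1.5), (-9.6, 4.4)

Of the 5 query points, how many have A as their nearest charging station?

(12.7, -14.9) — d² to each: A:760.82, B:10.18, C:1178.96 → nearest is B
(-17.7, 8.8) — d² to each: A:142.13, B:1579.61, C:25.33 → nearest is C
(12.9, -15) — d² to each: A:772.49, B:9.49, C:1194.25 → nearest is B
(16.5, -1.5) — d² to each: A:566.66, B:138.1, C:1081.12 → nearest is B
(-9.6, 4.4) — d² to each: A:10.6, B:934.76, C:39.78 → nearest is A
1 of the 5 points has A as nearest.

1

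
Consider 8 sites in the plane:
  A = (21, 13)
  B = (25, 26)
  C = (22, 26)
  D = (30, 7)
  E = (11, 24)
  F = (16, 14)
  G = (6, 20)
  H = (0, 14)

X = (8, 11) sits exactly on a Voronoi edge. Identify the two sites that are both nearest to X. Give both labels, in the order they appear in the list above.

Squared distances from X to each site:
|XA|² = (8−21)² + (11−13)² = 169 + 4 = 173
|XB|² = (8−25)² + (11−26)² = 289 + 225 = 514
|XC|² = (8−22)² + (11−26)² = 196 + 225 = 421
|XD|² = (8−30)² + (11−7)² = 484 + 16 = 500
|XE|² = (8−11)² + (11−24)² = 9 + 169 = 178
|XF|² = (8−16)² + (11−14)² = 64 + 9 = 73
|XG|² = (8−6)² + (11−20)² = 4 + 81 = 85
|XH|² = (8−0)² + (11−14)² = 64 + 9 = 73
X is equidistant from F and H (both at squared distance 73), and every other site is strictly farther — so X lies on the F–H Voronoi edge.

F and H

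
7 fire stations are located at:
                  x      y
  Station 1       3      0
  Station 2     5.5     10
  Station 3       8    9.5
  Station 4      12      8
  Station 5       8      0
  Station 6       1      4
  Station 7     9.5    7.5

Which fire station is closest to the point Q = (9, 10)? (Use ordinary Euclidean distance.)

Squared Euclidean distances:
d²(Q, Station 1) = 36 + 100 = 136
d²(Q, Station 2) = 12.25 + 0 = 12.25
d²(Q, Station 3) = 1 + 0.25 = 1.25
d²(Q, Station 4) = 9 + 4 = 13
d²(Q, Station 5) = 1 + 100 = 101
d²(Q, Station 6) = 64 + 36 = 100
d²(Q, Station 7) = 0.25 + 6.25 = 6.5
The smallest is to Station 3, so Q lies in the Voronoi region of Station 3.

Station 3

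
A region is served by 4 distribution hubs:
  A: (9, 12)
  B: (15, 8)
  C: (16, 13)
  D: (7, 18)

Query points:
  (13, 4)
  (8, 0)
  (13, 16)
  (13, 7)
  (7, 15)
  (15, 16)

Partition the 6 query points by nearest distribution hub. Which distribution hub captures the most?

(13, 4) — d² to each: A:80, B:20, C:90, D:232 → nearest is B
(8, 0) — d² to each: A:145, B:113, C:233, D:325 → nearest is B
(13, 16) — d² to each: A:32, B:68, C:18, D:40 → nearest is C
(13, 7) — d² to each: A:41, B:5, C:45, D:157 → nearest is B
(7, 15) — d² to each: A:13, B:113, C:85, D:9 → nearest is D
(15, 16) — d² to each: A:52, B:64, C:10, D:68 → nearest is C
Tally — B:3, C:2, D:1. B captures the most (3).

B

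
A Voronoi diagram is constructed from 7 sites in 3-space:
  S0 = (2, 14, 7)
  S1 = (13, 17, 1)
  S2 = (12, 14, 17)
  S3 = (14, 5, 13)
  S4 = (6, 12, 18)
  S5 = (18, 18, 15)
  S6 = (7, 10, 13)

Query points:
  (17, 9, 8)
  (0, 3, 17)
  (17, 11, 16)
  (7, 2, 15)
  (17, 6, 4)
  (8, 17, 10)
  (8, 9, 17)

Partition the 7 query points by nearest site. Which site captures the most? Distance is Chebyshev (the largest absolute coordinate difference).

(17, 9, 8) — d to each: S0:15, S1:8, S2:9, S3:5, S4:11, S5:9, S6:10 → nearest is S3
(0, 3, 17) — d to each: S0:11, S1:16, S2:12, S3:14, S4:9, S5:18, S6:7 → nearest is S6
(17, 11, 16) — d to each: S0:15, S1:15, S2:5, S3:6, S4:11, S5:7, S6:10 → nearest is S2
(7, 2, 15) — d to each: S0:12, S1:15, S2:12, S3:7, S4:10, S5:16, S6:8 → nearest is S3
(17, 6, 4) — d to each: S0:15, S1:11, S2:13, S3:9, S4:14, S5:12, S6:10 → nearest is S3
(8, 17, 10) — d to each: S0:6, S1:9, S2:7, S3:12, S4:8, S5:10, S6:7 → nearest is S0
(8, 9, 17) — d to each: S0:10, S1:16, S2:5, S3:6, S4:3, S5:10, S6:4 → nearest is S4
Tally — S0:1, S2:1, S3:3, S4:1, S6:1. S3 captures the most (3).

S3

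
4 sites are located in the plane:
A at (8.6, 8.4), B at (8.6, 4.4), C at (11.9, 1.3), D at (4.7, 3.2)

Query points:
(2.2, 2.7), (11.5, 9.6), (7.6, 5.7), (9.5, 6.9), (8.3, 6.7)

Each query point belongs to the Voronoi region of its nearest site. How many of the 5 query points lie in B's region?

1

(2.2, 2.7) — d² to each: A:73.45, B:43.85, C:96.05, D:6.5 → nearest is D
(11.5, 9.6) — d² to each: A:9.85, B:35.45, C:69.05, D:87.2 → nearest is A
(7.6, 5.7) — d² to each: A:8.29, B:2.69, C:37.85, D:14.66 → nearest is B
(9.5, 6.9) — d² to each: A:3.06, B:7.06, C:37.12, D:36.73 → nearest is A
(8.3, 6.7) — d² to each: A:2.98, B:5.38, C:42.12, D:25.21 → nearest is A
1 of the 5 points has B as nearest.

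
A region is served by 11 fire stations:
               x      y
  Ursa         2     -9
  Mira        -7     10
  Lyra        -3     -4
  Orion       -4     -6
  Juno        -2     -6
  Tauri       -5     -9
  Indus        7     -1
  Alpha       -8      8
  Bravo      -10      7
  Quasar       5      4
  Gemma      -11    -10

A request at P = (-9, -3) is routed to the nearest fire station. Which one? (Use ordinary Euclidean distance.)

Orion

Compare squared distances (the ordering matches that of the actual distances):
d²(P, Ursa) = (-9−2)² + (-3−(-9))² = 121 + 36 = 157
d²(P, Mira) = (-9−(-7))² + (-3−10)² = 4 + 169 = 173
d²(P, Lyra) = (-9−(-3))² + (-3−(-4))² = 36 + 1 = 37
d²(P, Orion) = (-9−(-4))² + (-3−(-6))² = 25 + 9 = 34
d²(P, Juno) = (-9−(-2))² + (-3−(-6))² = 49 + 9 = 58
d²(P, Tauri) = (-9−(-5))² + (-3−(-9))² = 16 + 36 = 52
d²(P, Indus) = (-9−7)² + (-3−(-1))² = 256 + 4 = 260
d²(P, Alpha) = (-9−(-8))² + (-3−8)² = 1 + 121 = 122
d²(P, Bravo) = (-9−(-10))² + (-3−7)² = 1 + 100 = 101
d²(P, Quasar) = (-9−5)² + (-3−4)² = 196 + 49 = 245
d²(P, Gemma) = (-9−(-11))² + (-3−(-10))² = 4 + 49 = 53
The smallest is to Orion, so P lies in the Voronoi region of Orion.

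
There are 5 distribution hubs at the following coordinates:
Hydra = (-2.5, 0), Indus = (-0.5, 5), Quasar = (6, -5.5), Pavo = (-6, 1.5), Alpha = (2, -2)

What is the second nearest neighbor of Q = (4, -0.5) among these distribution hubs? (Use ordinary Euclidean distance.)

Since √ is increasing, it suffices to compare squared distances:
d²(Q, Hydra) = (4−(-2.5))² + (-0.5−0)² = 42.25 + 0.25 = 42.5
d²(Q, Indus) = (4−(-0.5))² + (-0.5−5)² = 20.25 + 30.25 = 50.5
d²(Q, Quasar) = (4−6)² + (-0.5−(-5.5))² = 4 + 25 = 29
d²(Q, Pavo) = (4−(-6))² + (-0.5−1.5)² = 100 + 4 = 104
d²(Q, Alpha) = (4−2)² + (-0.5−(-2))² = 4 + 2.25 = 6.25
Sorted ascending: Alpha, Quasar, Hydra, … — the second-nearest is Quasar.

Quasar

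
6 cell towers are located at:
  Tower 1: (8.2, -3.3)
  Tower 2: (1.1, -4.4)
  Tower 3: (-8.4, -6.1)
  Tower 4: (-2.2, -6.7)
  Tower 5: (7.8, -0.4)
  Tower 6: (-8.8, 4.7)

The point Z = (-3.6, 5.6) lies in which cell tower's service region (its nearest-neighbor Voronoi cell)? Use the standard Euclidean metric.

Tower 6

Squared Euclidean distances:
d²(Z, Tower 1) = (-3.6−8.2)² + (5.6−(-3.3))² = 139.24 + 79.21 = 218.45
d²(Z, Tower 2) = (-3.6−1.1)² + (5.6−(-4.4))² = 22.09 + 100 = 122.09
d²(Z, Tower 3) = (-3.6−(-8.4))² + (5.6−(-6.1))² = 23.04 + 136.89 = 159.93
d²(Z, Tower 4) = (-3.6−(-2.2))² + (5.6−(-6.7))² = 1.96 + 151.29 = 153.25
d²(Z, Tower 5) = (-3.6−7.8)² + (5.6−(-0.4))² = 129.96 + 36 = 165.96
d²(Z, Tower 6) = (-3.6−(-8.8))² + (5.6−4.7)² = 27.04 + 0.81 = 27.85
The smallest is to Tower 6, so Z lies in the Voronoi region of Tower 6.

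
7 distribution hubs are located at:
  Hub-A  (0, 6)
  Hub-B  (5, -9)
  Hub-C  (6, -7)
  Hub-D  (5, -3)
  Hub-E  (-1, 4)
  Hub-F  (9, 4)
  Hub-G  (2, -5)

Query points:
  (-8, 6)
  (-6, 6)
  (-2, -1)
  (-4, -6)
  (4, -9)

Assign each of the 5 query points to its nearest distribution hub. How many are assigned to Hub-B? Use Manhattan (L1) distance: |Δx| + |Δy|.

1

(-8, 6) — d to each: Hub-A:8, Hub-B:28, Hub-C:27, Hub-D:22, Hub-E:9, Hub-F:19, Hub-G:21 → nearest is Hub-A
(-6, 6) — d to each: Hub-A:6, Hub-B:26, Hub-C:25, Hub-D:20, Hub-E:7, Hub-F:17, Hub-G:19 → nearest is Hub-A
(-2, -1) — d to each: Hub-A:9, Hub-B:15, Hub-C:14, Hub-D:9, Hub-E:6, Hub-F:16, Hub-G:8 → nearest is Hub-E
(-4, -6) — d to each: Hub-A:16, Hub-B:12, Hub-C:11, Hub-D:12, Hub-E:13, Hub-F:23, Hub-G:7 → nearest is Hub-G
(4, -9) — d to each: Hub-A:19, Hub-B:1, Hub-C:4, Hub-D:7, Hub-E:18, Hub-F:18, Hub-G:6 → nearest is Hub-B
1 of the 5 points has Hub-B as nearest.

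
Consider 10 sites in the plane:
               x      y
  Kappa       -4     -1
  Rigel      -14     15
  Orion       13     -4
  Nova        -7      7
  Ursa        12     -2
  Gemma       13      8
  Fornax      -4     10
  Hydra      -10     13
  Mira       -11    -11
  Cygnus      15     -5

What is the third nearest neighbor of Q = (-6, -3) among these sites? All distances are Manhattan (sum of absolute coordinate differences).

Mira

d(Q, Kappa) = 2 + 2 = 4
d(Q, Rigel) = 8 + 18 = 26
d(Q, Orion) = 19 + 1 = 20
d(Q, Nova) = 1 + 10 = 11
d(Q, Ursa) = 18 + 1 = 19
d(Q, Gemma) = 19 + 11 = 30
d(Q, Fornax) = 2 + 13 = 15
d(Q, Hydra) = 4 + 16 = 20
d(Q, Mira) = 5 + 8 = 13
d(Q, Cygnus) = 21 + 2 = 23
Sorted ascending: Kappa, Nova, Mira, Fornax, … — the third-nearest is Mira.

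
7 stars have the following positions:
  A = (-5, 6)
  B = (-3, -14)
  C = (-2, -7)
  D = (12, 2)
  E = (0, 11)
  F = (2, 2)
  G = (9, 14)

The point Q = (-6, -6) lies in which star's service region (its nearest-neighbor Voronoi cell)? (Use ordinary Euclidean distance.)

C

Squared Euclidean distances:
|QA|² = (-6−(-5))² + (-6−6)² = 1 + 144 = 145
|QB|² = (-6−(-3))² + (-6−(-14))² = 9 + 64 = 73
|QC|² = (-6−(-2))² + (-6−(-7))² = 16 + 1 = 17
|QD|² = (-6−12)² + (-6−2)² = 324 + 64 = 388
|QE|² = (-6−0)² + (-6−11)² = 36 + 289 = 325
|QF|² = (-6−2)² + (-6−2)² = 64 + 64 = 128
|QG|² = (-6−9)² + (-6−14)² = 225 + 400 = 625
C is nearest.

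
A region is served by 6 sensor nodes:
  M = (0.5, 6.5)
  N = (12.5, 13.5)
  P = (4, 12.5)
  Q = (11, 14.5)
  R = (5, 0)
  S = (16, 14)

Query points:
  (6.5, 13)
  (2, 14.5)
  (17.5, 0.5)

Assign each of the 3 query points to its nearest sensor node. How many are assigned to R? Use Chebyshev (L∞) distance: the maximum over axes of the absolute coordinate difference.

1

(6.5, 13) — d to each: M:6.5, N:6, P:2.5, Q:4.5, R:13, S:9.5 → nearest is P
(2, 14.5) — d to each: M:8, N:10.5, P:2, Q:9, R:14.5, S:14 → nearest is P
(17.5, 0.5) — d to each: M:17, N:13, P:13.5, Q:14, R:12.5, S:13.5 → nearest is R
1 of the 3 points has R as nearest.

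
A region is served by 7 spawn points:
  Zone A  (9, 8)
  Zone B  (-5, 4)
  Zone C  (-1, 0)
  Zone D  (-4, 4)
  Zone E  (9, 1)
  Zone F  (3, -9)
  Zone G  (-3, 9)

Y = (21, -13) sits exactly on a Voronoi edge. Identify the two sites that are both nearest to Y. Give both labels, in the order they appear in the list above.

Squared distances from Y to each site:
d²(Y, Zone A) = 144 + 441 = 585
d²(Y, Zone B) = 676 + 289 = 965
d²(Y, Zone C) = 484 + 169 = 653
d²(Y, Zone D) = 625 + 289 = 914
d²(Y, Zone E) = 144 + 196 = 340
d²(Y, Zone F) = 324 + 16 = 340
d²(Y, Zone G) = 576 + 484 = 1060
Y is equidistant from Zone E and Zone F (both at squared distance 340), and every other site is strictly farther — so Y lies on the Zone E–Zone F Voronoi edge.

Zone E and Zone F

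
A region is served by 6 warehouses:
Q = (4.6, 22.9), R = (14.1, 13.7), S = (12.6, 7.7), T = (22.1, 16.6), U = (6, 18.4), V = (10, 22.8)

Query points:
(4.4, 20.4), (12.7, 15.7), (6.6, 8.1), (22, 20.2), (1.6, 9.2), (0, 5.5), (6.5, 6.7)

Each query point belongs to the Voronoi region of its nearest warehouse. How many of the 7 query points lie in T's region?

(4.4, 20.4) — d² to each: Q:6.29, R:138.98, S:228.53, T:327.73, U:6.56, V:37.12 → nearest is Q
(12.7, 15.7) — d² to each: Q:117.45, R:5.96, S:64.01, T:89.17, U:52.18, V:57.7 → nearest is R
(6.6, 8.1) — d² to each: Q:223.04, R:87.61, S:36.16, T:312.5, U:106.45, V:227.65 → nearest is S
(22, 20.2) — d² to each: Q:310.05, R:104.66, S:244.61, T:12.97, U:259.24, V:150.76 → nearest is T
(1.6, 9.2) — d² to each: Q:196.69, R:176.5, S:123.25, T:475.01, U:104, V:255.52 → nearest is U
(0, 5.5) — d² to each: Q:323.92, R:266.05, S:163.6, T:611.62, U:202.41, V:399.29 → nearest is S
(6.5, 6.7) — d² to each: Q:266.05, R:106.76, S:38.21, T:341.37, U:137.14, V:271.46 → nearest is S
1 of the 7 points has T as nearest.

1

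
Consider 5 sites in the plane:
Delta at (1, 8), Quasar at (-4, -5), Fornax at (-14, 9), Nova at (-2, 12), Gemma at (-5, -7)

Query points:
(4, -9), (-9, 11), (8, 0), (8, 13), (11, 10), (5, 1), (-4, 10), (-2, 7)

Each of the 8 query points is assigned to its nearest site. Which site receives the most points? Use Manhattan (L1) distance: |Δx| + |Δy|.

(4, -9) — d to each: Delta:20, Quasar:12, Fornax:36, Nova:27, Gemma:11 → nearest is Gemma
(-9, 11) — d to each: Delta:13, Quasar:21, Fornax:7, Nova:8, Gemma:22 → nearest is Fornax
(8, 0) — d to each: Delta:15, Quasar:17, Fornax:31, Nova:22, Gemma:20 → nearest is Delta
(8, 13) — d to each: Delta:12, Quasar:30, Fornax:26, Nova:11, Gemma:33 → nearest is Nova
(11, 10) — d to each: Delta:12, Quasar:30, Fornax:26, Nova:15, Gemma:33 → nearest is Delta
(5, 1) — d to each: Delta:11, Quasar:15, Fornax:27, Nova:18, Gemma:18 → nearest is Delta
(-4, 10) — d to each: Delta:7, Quasar:15, Fornax:11, Nova:4, Gemma:18 → nearest is Nova
(-2, 7) — d to each: Delta:4, Quasar:14, Fornax:14, Nova:5, Gemma:17 → nearest is Delta
Tally — Delta:4, Fornax:1, Nova:2, Gemma:1. Delta captures the most (4).

Delta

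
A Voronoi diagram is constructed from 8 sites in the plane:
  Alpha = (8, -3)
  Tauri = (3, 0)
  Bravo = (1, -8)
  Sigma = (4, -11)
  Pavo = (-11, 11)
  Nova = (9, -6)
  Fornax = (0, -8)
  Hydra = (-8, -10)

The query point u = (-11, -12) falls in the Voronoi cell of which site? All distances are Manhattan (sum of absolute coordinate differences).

Hydra

d(u, Alpha) = |-11−8| + |-12−(-3)| = 19 + 9 = 28
d(u, Tauri) = |-11−3| + |-12−0| = 14 + 12 = 26
d(u, Bravo) = |-11−1| + |-12−(-8)| = 12 + 4 = 16
d(u, Sigma) = |-11−4| + |-12−(-11)| = 15 + 1 = 16
d(u, Pavo) = |-11−(-11)| + |-12−11| = 0 + 23 = 23
d(u, Nova) = |-11−9| + |-12−(-6)| = 20 + 6 = 26
d(u, Fornax) = |-11−0| + |-12−(-8)| = 11 + 4 = 15
d(u, Hydra) = |-11−(-8)| + |-12−(-10)| = 3 + 2 = 5
The smallest is to Hydra, so u lies in the Voronoi region of Hydra.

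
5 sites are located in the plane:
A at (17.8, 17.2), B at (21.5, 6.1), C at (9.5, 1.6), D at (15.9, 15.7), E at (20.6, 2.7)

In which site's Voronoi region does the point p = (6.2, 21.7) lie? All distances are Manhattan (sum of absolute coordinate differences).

D

d(p,A) = |6.2−17.8| + |21.7−17.2| = 11.6 + 4.5 = 16.1
d(p,B) = |6.2−21.5| + |21.7−6.1| = 15.3 + 15.6 = 30.9
d(p,C) = |6.2−9.5| + |21.7−1.6| = 3.3 + 20.1 = 23.4
d(p,D) = |6.2−15.9| + |21.7−15.7| = 9.7 + 6 = 15.7
d(p,E) = |6.2−20.6| + |21.7−2.7| = 14.4 + 19 = 33.4
The smallest is to D, so p lies in the Voronoi region of D.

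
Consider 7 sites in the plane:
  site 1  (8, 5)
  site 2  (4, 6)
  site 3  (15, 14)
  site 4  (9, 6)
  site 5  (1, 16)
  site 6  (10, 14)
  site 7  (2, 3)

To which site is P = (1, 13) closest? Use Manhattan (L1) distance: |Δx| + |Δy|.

d(P, site 1) = |1−8| + |13−5| = 7 + 8 = 15
d(P, site 2) = |1−4| + |13−6| = 3 + 7 = 10
d(P, site 3) = |1−15| + |13−14| = 14 + 1 = 15
d(P, site 4) = |1−9| + |13−6| = 8 + 7 = 15
d(P, site 5) = |1−1| + |13−16| = 0 + 3 = 3
d(P, site 6) = |1−10| + |13−14| = 9 + 1 = 10
d(P, site 7) = |1−2| + |13−3| = 1 + 10 = 11
site 5 is nearest.

site 5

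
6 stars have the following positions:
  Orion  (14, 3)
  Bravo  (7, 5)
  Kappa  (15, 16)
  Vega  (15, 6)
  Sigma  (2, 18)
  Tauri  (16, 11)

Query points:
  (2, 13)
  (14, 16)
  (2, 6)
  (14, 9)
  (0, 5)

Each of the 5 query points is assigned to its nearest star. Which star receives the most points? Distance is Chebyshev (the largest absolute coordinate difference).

(2, 13) — d to each: Orion:12, Bravo:8, Kappa:13, Vega:13, Sigma:5, Tauri:14 → nearest is Sigma
(14, 16) — d to each: Orion:13, Bravo:11, Kappa:1, Vega:10, Sigma:12, Tauri:5 → nearest is Kappa
(2, 6) — d to each: Orion:12, Bravo:5, Kappa:13, Vega:13, Sigma:12, Tauri:14 → nearest is Bravo
(14, 9) — d to each: Orion:6, Bravo:7, Kappa:7, Vega:3, Sigma:12, Tauri:2 → nearest is Tauri
(0, 5) — d to each: Orion:14, Bravo:7, Kappa:15, Vega:15, Sigma:13, Tauri:16 → nearest is Bravo
Tally — Bravo:2, Kappa:1, Sigma:1, Tauri:1. Bravo captures the most (2).

Bravo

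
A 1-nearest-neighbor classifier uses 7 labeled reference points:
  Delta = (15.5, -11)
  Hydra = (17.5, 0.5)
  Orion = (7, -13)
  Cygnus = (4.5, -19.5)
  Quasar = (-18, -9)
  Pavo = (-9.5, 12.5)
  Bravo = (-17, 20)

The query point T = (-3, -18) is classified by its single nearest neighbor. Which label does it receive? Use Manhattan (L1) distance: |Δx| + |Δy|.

d(T, Delta) = |-3−15.5| + |-18−(-11)| = 18.5 + 7 = 25.5
d(T, Hydra) = |-3−17.5| + |-18−0.5| = 20.5 + 18.5 = 39
d(T, Orion) = |-3−7| + |-18−(-13)| = 10 + 5 = 15
d(T, Cygnus) = |-3−4.5| + |-18−(-19.5)| = 7.5 + 1.5 = 9
d(T, Quasar) = |-3−(-18)| + |-18−(-9)| = 15 + 9 = 24
d(T, Pavo) = |-3−(-9.5)| + |-18−12.5| = 6.5 + 30.5 = 37
d(T, Bravo) = |-3−(-17)| + |-18−20| = 14 + 38 = 52
Cygnus is nearest.

Cygnus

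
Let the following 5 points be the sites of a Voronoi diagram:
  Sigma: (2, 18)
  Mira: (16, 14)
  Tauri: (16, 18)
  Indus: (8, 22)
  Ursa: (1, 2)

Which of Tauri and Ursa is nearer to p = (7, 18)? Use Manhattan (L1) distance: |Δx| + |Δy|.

d(p, Tauri) = |7−16| + |18−18| = 9 + 0 = 9
d(p, Ursa) = |7−1| + |18−2| = 6 + 16 = 22
9 < 22, so Tauri is closer.

Tauri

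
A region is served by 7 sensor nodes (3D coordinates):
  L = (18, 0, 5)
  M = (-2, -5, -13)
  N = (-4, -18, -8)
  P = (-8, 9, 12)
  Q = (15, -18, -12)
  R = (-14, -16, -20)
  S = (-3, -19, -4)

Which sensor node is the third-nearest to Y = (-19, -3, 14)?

Squared Euclidean distances:
|YL|² = (-19−18)² + (-3−0)² + (14−5)² = 1369 + 9 + 81 = 1459
|YM|² = (-19−(-2))² + (-3−(-5))² + (14−(-13))² = 289 + 4 + 729 = 1022
|YN|² = (-19−(-4))² + (-3−(-18))² + (14−(-8))² = 225 + 225 + 484 = 934
|YP|² = (-19−(-8))² + (-3−9)² + (14−12)² = 121 + 144 + 4 = 269
|YQ|² = (-19−15)² + (-3−(-18))² + (14−(-12))² = 1156 + 225 + 676 = 2057
|YR|² = (-19−(-14))² + (-3−(-16))² + (14−(-20))² = 25 + 169 + 1156 = 1350
|YS|² = (-19−(-3))² + (-3−(-19))² + (14−(-4))² = 256 + 256 + 324 = 836
Sorted ascending: P, S, N, M, … — the third-nearest is N.

N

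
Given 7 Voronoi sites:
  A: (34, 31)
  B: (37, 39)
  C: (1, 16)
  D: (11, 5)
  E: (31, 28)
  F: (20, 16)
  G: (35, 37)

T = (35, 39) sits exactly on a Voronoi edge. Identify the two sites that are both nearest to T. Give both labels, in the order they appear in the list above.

Squared distances from T to each site:
|TA|² = (35−34)² + (39−31)² = 1 + 64 = 65
|TB|² = (35−37)² + (39−39)² = 4 + 0 = 4
|TC|² = (35−1)² + (39−16)² = 1156 + 529 = 1685
|TD|² = (35−11)² + (39−5)² = 576 + 1156 = 1732
|TE|² = (35−31)² + (39−28)² = 16 + 121 = 137
|TF|² = (35−20)² + (39−16)² = 225 + 529 = 754
|TG|² = (35−35)² + (39−37)² = 0 + 4 = 4
T is equidistant from B and G (both at squared distance 4), and every other site is strictly farther — so T lies on the B–G Voronoi edge.

B and G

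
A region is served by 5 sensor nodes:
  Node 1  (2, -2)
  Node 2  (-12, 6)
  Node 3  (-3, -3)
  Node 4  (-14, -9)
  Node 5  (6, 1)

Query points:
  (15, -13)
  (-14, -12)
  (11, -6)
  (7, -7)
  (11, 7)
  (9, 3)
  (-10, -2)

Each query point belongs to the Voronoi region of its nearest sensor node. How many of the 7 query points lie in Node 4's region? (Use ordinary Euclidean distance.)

(15, -13) — d² to each: Node 1:290, Node 2:1090, Node 3:424, Node 4:857, Node 5:277 → nearest is Node 5
(-14, -12) — d² to each: Node 1:356, Node 2:328, Node 3:202, Node 4:9, Node 5:569 → nearest is Node 4
(11, -6) — d² to each: Node 1:97, Node 2:673, Node 3:205, Node 4:634, Node 5:74 → nearest is Node 5
(7, -7) — d² to each: Node 1:50, Node 2:530, Node 3:116, Node 4:445, Node 5:65 → nearest is Node 1
(11, 7) — d² to each: Node 1:162, Node 2:530, Node 3:296, Node 4:881, Node 5:61 → nearest is Node 5
(9, 3) — d² to each: Node 1:74, Node 2:450, Node 3:180, Node 4:673, Node 5:13 → nearest is Node 5
(-10, -2) — d² to each: Node 1:144, Node 2:68, Node 3:50, Node 4:65, Node 5:265 → nearest is Node 3
1 of the 7 points has Node 4 as nearest.

1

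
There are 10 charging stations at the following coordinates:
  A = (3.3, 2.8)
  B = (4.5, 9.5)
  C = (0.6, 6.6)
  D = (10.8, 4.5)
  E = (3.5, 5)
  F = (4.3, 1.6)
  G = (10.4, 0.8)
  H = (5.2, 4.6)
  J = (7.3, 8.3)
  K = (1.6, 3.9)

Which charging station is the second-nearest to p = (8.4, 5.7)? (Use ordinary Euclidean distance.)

J

Since √ is increasing, it suffices to compare squared distances:
|pA|² = 26.01 + 8.41 = 34.42
|pB|² = 15.21 + 14.44 = 29.65
|pC|² = 60.84 + 0.81 = 61.65
|pD|² = 5.76 + 1.44 = 7.2
|pE|² = 24.01 + 0.49 = 24.5
|pF|² = 16.81 + 16.81 = 33.62
|pG|² = 4 + 24.01 = 28.01
|pH|² = 10.24 + 1.21 = 11.45
|pJ|² = 1.21 + 6.76 = 7.97
|pK|² = 46.24 + 3.24 = 49.48
Sorted ascending: D, J, H, … — the second-nearest is J.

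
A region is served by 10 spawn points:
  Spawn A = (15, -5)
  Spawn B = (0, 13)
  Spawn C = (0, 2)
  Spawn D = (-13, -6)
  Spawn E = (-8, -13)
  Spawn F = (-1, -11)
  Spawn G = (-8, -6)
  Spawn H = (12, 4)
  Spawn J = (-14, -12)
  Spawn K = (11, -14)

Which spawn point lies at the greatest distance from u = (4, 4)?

Spawn J

Compare squared distances (the ordering matches that of the actual distances):
d²(u, Spawn A) = 121 + 81 = 202
d²(u, Spawn B) = 16 + 81 = 97
d²(u, Spawn C) = 16 + 4 = 20
d²(u, Spawn D) = 289 + 100 = 389
d²(u, Spawn E) = 144 + 289 = 433
d²(u, Spawn F) = 25 + 225 = 250
d²(u, Spawn G) = 144 + 100 = 244
d²(u, Spawn H) = 64 + 0 = 64
d²(u, Spawn J) = 324 + 256 = 580
d²(u, Spawn K) = 49 + 324 = 373
The largest is to Spawn J.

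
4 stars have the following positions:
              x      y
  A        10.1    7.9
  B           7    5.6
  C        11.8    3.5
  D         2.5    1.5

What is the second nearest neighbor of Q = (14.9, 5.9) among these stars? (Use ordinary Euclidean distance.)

Compare squared distances (the ordering matches that of the actual distances):
|QA|² = (14.9−10.1)² + (5.9−7.9)² = 23.04 + 4 = 27.04
|QB|² = (14.9−7)² + (5.9−5.6)² = 62.41 + 0.09 = 62.5
|QC|² = (14.9−11.8)² + (5.9−3.5)² = 9.61 + 5.76 = 15.37
|QD|² = (14.9−2.5)² + (5.9−1.5)² = 153.76 + 19.36 = 173.12
Sorted ascending: C, A, B, … — the second-nearest is A.

A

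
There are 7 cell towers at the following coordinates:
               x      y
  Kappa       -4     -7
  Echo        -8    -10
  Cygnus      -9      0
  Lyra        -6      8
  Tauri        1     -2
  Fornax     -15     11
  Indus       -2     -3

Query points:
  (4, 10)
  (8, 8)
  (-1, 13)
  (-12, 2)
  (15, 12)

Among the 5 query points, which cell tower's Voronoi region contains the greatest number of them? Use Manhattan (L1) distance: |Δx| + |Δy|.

Lyra

(4, 10) — d to each: Kappa:25, Echo:32, Cygnus:23, Lyra:12, Tauri:15, Fornax:20, Indus:19 → nearest is Lyra
(8, 8) — d to each: Kappa:27, Echo:34, Cygnus:25, Lyra:14, Tauri:17, Fornax:26, Indus:21 → nearest is Lyra
(-1, 13) — d to each: Kappa:23, Echo:30, Cygnus:21, Lyra:10, Tauri:17, Fornax:16, Indus:17 → nearest is Lyra
(-12, 2) — d to each: Kappa:17, Echo:16, Cygnus:5, Lyra:12, Tauri:17, Fornax:12, Indus:15 → nearest is Cygnus
(15, 12) — d to each: Kappa:38, Echo:45, Cygnus:36, Lyra:25, Tauri:28, Fornax:31, Indus:32 → nearest is Lyra
Tally — Cygnus:1, Lyra:4. Lyra captures the most (4).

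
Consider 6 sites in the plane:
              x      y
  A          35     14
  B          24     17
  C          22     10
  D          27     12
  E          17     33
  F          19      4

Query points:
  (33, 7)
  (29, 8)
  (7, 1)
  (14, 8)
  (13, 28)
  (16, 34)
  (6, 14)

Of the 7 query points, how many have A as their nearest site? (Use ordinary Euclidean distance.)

(33, 7) — d² to each: A:53, B:181, C:130, D:61, E:932, F:205 → nearest is A
(29, 8) — d² to each: A:72, B:106, C:53, D:20, E:769, F:116 → nearest is D
(7, 1) — d² to each: A:953, B:545, C:306, D:521, E:1124, F:153 → nearest is F
(14, 8) — d² to each: A:477, B:181, C:68, D:185, E:634, F:41 → nearest is F
(13, 28) — d² to each: A:680, B:242, C:405, D:452, E:41, F:612 → nearest is E
(16, 34) — d² to each: A:761, B:353, C:612, D:605, E:2, F:909 → nearest is E
(6, 14) — d² to each: A:841, B:333, C:272, D:445, E:482, F:269 → nearest is F
1 of the 7 points has A as nearest.

1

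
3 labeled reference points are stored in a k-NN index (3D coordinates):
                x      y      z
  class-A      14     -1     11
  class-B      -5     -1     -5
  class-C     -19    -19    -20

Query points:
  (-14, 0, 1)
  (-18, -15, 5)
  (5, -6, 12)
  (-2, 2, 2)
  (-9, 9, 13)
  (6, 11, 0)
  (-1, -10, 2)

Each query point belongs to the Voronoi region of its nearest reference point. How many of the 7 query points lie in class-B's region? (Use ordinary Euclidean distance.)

6

(-14, 0, 1) — d² to each: class-A:885, class-B:118, class-C:827 → nearest is class-B
(-18, -15, 5) — d² to each: class-A:1256, class-B:465, class-C:642 → nearest is class-B
(5, -6, 12) — d² to each: class-A:107, class-B:414, class-C:1769 → nearest is class-A
(-2, 2, 2) — d² to each: class-A:346, class-B:67, class-C:1214 → nearest is class-B
(-9, 9, 13) — d² to each: class-A:633, class-B:440, class-C:1973 → nearest is class-B
(6, 11, 0) — d² to each: class-A:329, class-B:290, class-C:1925 → nearest is class-B
(-1, -10, 2) — d² to each: class-A:387, class-B:146, class-C:889 → nearest is class-B
6 of the 7 points have class-B as nearest.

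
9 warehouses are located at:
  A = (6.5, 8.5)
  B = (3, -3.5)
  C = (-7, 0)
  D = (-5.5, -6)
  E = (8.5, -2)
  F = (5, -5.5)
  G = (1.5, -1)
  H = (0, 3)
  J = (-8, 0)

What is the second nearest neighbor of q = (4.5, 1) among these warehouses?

B

Squared Euclidean distances:
|qA|² = (4.5−6.5)² + (1−8.5)² = 4 + 56.25 = 60.25
|qB|² = (4.5−3)² + (1−(-3.5))² = 2.25 + 20.25 = 22.5
|qC|² = (4.5−(-7))² + (1−0)² = 132.25 + 1 = 133.25
|qD|² = (4.5−(-5.5))² + (1−(-6))² = 100 + 49 = 149
|qE|² = (4.5−8.5)² + (1−(-2))² = 16 + 9 = 25
|qF|² = (4.5−5)² + (1−(-5.5))² = 0.25 + 42.25 = 42.5
|qG|² = (4.5−1.5)² + (1−(-1))² = 9 + 4 = 13
|qH|² = (4.5−0)² + (1−3)² = 20.25 + 4 = 24.25
|qJ|² = (4.5−(-8))² + (1−0)² = 156.25 + 1 = 157.25
Sorted ascending: G, B, H, … — the second-nearest is B.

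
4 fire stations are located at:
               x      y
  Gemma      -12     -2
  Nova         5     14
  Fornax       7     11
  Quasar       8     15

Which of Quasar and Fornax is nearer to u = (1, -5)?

Compare squared distances:
d²(u, Quasar) = (1−8)² + (-5−15)² = 49 + 400 = 449
d²(u, Fornax) = (1−7)² + (-5−11)² = 36 + 256 = 292
449 > 292, so Fornax is closer.

Fornax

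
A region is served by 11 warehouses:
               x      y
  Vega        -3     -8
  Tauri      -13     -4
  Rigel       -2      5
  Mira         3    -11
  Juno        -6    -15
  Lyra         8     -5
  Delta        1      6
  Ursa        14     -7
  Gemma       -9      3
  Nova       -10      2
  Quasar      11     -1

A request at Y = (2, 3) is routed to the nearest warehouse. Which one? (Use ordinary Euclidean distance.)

Compare squared distances (the ordering matches that of the actual distances):
d²(Y, Vega) = (2−(-3))² + (3−(-8))² = 25 + 121 = 146
d²(Y, Tauri) = (2−(-13))² + (3−(-4))² = 225 + 49 = 274
d²(Y, Rigel) = (2−(-2))² + (3−5)² = 16 + 4 = 20
d²(Y, Mira) = (2−3)² + (3−(-11))² = 1 + 196 = 197
d²(Y, Juno) = (2−(-6))² + (3−(-15))² = 64 + 324 = 388
d²(Y, Lyra) = (2−8)² + (3−(-5))² = 36 + 64 = 100
d²(Y, Delta) = (2−1)² + (3−6)² = 1 + 9 = 10
d²(Y, Ursa) = (2−14)² + (3−(-7))² = 144 + 100 = 244
d²(Y, Gemma) = (2−(-9))² + (3−3)² = 121 + 0 = 121
d²(Y, Nova) = (2−(-10))² + (3−2)² = 144 + 1 = 145
d²(Y, Quasar) = (2−11)² + (3−(-1))² = 81 + 16 = 97
Delta is nearest.

Delta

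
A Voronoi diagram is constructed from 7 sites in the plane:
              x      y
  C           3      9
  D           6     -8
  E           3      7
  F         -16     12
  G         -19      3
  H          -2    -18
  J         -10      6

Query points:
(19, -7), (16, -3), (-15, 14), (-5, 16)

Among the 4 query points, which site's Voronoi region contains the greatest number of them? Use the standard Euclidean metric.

(19, -7) — d² to each: C:512, D:170, E:452, F:1586, G:1544, H:562, J:1010 → nearest is D
(16, -3) — d² to each: C:313, D:125, E:269, F:1249, G:1261, H:549, J:757 → nearest is D
(-15, 14) — d² to each: C:349, D:925, E:373, F:5, G:137, H:1193, J:89 → nearest is F
(-5, 16) — d² to each: C:113, D:697, E:145, F:137, G:365, H:1165, J:125 → nearest is C
Tally — C:1, D:2, F:1. D captures the most (2).

D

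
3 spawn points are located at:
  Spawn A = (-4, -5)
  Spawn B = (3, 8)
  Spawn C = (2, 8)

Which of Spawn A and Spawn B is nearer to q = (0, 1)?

Compare squared distances:
d²(q, Spawn A) = (0−(-4))² + (1−(-5))² = 16 + 36 = 52
d²(q, Spawn B) = (0−3)² + (1−8)² = 9 + 49 = 58
52 < 58, so Spawn A is closer.

Spawn A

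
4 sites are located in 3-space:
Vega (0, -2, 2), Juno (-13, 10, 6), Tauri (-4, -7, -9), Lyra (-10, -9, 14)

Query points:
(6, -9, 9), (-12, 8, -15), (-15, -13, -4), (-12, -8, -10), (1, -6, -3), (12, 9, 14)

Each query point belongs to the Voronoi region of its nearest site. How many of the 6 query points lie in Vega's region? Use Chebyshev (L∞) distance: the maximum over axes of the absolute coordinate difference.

3

(6, -9, 9) — d to each: Vega:7, Juno:19, Tauri:18, Lyra:16 → nearest is Vega
(-12, 8, -15) — d to each: Vega:17, Juno:21, Tauri:15, Lyra:29 → nearest is Tauri
(-15, -13, -4) — d to each: Vega:15, Juno:23, Tauri:11, Lyra:18 → nearest is Tauri
(-12, -8, -10) — d to each: Vega:12, Juno:18, Tauri:8, Lyra:24 → nearest is Tauri
(1, -6, -3) — d to each: Vega:5, Juno:16, Tauri:6, Lyra:17 → nearest is Vega
(12, 9, 14) — d to each: Vega:12, Juno:25, Tauri:23, Lyra:22 → nearest is Vega
3 of the 6 points have Vega as nearest.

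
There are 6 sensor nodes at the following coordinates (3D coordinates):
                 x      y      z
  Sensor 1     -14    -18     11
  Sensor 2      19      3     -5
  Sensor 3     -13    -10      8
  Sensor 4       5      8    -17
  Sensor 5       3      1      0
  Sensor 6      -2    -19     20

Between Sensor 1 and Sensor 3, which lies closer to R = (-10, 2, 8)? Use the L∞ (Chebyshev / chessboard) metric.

Sensor 3

d(R, Sensor 1) = max(4, 20, 3) = 20
d(R, Sensor 3) = max(3, 12, 0) = 12
20 > 12, so Sensor 3 is closer.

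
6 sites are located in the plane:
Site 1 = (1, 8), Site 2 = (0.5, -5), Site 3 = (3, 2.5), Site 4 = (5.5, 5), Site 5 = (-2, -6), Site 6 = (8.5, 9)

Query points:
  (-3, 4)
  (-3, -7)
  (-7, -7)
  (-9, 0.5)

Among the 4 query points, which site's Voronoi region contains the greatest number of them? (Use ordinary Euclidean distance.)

(-3, 4) — d² to each: Site 1:32, Site 2:93.25, Site 3:38.25, Site 4:73.25, Site 5:101, Site 6:157.25 → nearest is Site 1
(-3, -7) — d² to each: Site 1:241, Site 2:16.25, Site 3:126.25, Site 4:216.25, Site 5:2, Site 6:388.25 → nearest is Site 5
(-7, -7) — d² to each: Site 1:289, Site 2:60.25, Site 3:190.25, Site 4:300.25, Site 5:26, Site 6:496.25 → nearest is Site 5
(-9, 0.5) — d² to each: Site 1:156.25, Site 2:120.5, Site 3:148, Site 4:230.5, Site 5:91.25, Site 6:378.5 → nearest is Site 5
Tally — Site 1:1, Site 5:3. Site 5 captures the most (3).

Site 5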